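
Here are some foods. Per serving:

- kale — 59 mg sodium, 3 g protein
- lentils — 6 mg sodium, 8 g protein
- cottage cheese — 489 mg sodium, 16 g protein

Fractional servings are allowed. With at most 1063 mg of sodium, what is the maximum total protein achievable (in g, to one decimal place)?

Protein per mg sodium: lentils 1.333, kale 0.05085, cottage cheese 0.03272.
With no serving limits, spend the whole sodium allowance on lentils: 1063 mg / 6 mg × 8 g = 1417.3 g.

1417.3 g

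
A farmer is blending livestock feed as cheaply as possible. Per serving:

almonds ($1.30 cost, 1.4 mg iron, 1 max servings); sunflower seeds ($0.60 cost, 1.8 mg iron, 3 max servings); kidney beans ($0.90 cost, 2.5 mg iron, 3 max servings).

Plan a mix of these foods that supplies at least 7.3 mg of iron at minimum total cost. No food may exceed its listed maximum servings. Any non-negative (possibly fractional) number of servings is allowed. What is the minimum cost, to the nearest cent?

Cost per mg of iron: sunflower seeds $0.3333, kidney beans $0.3600, almonds $0.9286.
Take 3 servings of sunflower seeds: +5.4 mg iron for $1.80 (total $1.80, still need 1.9 mg).
Take 0.76 servings of kidney beans: +1.9 mg iron for $0.68 (total $2.48, still need 0.0 mg).
Filling from the cheapest source first is optimal under one linear minimum: $2.48.

$2.48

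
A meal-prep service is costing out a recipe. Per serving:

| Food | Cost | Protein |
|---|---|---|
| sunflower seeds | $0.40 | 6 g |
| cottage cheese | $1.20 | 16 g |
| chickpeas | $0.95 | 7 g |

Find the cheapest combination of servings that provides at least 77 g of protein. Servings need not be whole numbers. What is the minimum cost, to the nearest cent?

Cost per g of protein: sunflower seeds $0.0667, cottage cheese $0.0750, chickpeas $0.1357.
With no serving limits, use only sunflower seeds: 77 g / 6 g = 12.83 servings × $0.40 = $5.13.

$5.13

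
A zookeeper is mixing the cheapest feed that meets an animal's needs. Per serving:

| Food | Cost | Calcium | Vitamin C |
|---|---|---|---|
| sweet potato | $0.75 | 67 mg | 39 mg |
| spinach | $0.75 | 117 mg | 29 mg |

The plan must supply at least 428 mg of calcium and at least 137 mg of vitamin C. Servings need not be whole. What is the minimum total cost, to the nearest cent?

$3.19

Check every corner: each single food scaled to meet both minima, and each pair solved so both constraints bind.
sweet potato only: max(428/67, 137/39) = 6.388 servings → $4.79.
spinach only: max(428/117, 137/29) = 4.724 servings → $3.54.
sweet potato + spinach with both tight: 1.381 servings and 2.868 servings → $3.19.
Cheapest feasible corner: $3.19.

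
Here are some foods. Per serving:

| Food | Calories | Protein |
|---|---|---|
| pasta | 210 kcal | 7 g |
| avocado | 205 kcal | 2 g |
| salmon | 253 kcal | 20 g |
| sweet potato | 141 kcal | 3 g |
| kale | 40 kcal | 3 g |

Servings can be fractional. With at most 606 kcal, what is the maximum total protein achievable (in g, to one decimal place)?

47.9 g

Protein per kcal: salmon 0.07905, kale 0.075, pasta 0.03333, sweet potato 0.02128, avocado 0.009756.
With no serving limits, spend the whole calories allowance on salmon: 606 kcal / 253 kcal × 20 g = 47.9 g.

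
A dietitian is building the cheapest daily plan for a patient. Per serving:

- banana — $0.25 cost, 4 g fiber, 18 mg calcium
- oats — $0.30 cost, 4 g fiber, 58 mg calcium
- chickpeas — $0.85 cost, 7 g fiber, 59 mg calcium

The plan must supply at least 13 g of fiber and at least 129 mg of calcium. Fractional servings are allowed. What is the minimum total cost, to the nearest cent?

$0.90

An LP optimum is at a vertex; with two nutrient constraints at most two foods are used. Check each candidate.
banana only: max(13/4, 129/18) = 7.167 servings → $1.79.
oats only: max(13/4, 129/58) = 3.25 servings → $0.97.
chickpeas only: max(13/7, 129/59) = 2.186 servings → $1.86.
banana + oats with both tight: 1.488 servings and 1.762 servings → $0.90.
banana + chickpeas: the both-tight solution has a negative serving — not a feasible corner.
oats + chickpeas with both tight: 0.8 servings and 1.4 servings → $1.43.
Cheapest feasible corner: $0.90.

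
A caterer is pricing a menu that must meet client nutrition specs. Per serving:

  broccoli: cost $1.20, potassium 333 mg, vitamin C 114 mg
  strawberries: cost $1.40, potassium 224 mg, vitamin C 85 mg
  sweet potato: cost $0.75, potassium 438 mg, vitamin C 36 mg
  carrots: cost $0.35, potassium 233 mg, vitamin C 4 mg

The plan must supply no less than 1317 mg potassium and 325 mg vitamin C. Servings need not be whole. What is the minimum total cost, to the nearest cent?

For a min-cost LP with two ≥-constraints, a basic feasible solution has at most two positive variables.
broccoli only: max(1317/333, 325/114) = 3.955 servings → $4.75.
strawberries only: max(1317/224, 325/85) = 5.879 servings → $8.23.
sweet potato only: max(1317/438, 325/36) = 9.028 servings → $6.77.
carrots only: max(1317/233, 325/4) = 81.25 servings → $28.44.
broccoli + strawberries: the both-tight solution has a negative serving — not a feasible corner.
broccoli + sweet potato with both tight: 2.502 servings and 1.105 servings → $3.83.
broccoli + carrots with both tight: 2.793 servings and 1.661 servings → $3.93.
strawberries + sweet potato with both tight: 3.255 servings and 1.342 servings → $5.56.
strawberries + carrots with both tight: 3.726 servings and 2.07 servings → $5.94.
sweet potato + carrots with both targets exact would need a negative amount; discard.
Cheapest feasible corner: $3.83.

$3.83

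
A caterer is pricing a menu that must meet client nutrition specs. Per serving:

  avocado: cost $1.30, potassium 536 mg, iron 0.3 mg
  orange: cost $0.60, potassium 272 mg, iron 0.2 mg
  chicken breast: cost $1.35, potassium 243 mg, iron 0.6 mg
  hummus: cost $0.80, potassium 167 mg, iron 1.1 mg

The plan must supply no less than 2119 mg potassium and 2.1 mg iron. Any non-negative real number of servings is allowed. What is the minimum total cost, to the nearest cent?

$4.91

avocado only: max(2119/536, 2.1/0.3) = 7 servings → $9.10.
orange only: max(2119/272, 2.1/0.2) = 10.5 servings → $6.30.
chicken breast only: max(2119/243, 2.1/0.6) = 8.72 servings → $11.77.
hummus only: max(2119/167, 2.1/1.1) = 12.69 servings → $10.15.
avocado + orange: intersection lies outside the first quadrant.
avocado + chicken breast with both tight: 3.06 servings and 1.97 servings → $6.64.
avocado + hummus with both tight: 3.67 servings and 0.9081 servings → $5.50.
orange + chicken breast with both tight: 6.641 servings and 1.286 servings → $5.72.
orange + hummus with both tight: 7.45 servings and 0.5546 servings → $4.91.
chicken breast + hummus: intersection lies outside the first quadrant.
Cheapest feasible corner: $4.91.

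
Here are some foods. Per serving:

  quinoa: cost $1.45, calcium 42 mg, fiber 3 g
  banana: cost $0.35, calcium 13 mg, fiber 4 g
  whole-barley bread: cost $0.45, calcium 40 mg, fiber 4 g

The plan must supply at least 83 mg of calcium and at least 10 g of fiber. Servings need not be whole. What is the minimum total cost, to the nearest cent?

Compare the cost at each extreme point of the feasible region.
quinoa only: max(83/42, 10/3) = 3.333 servings → $4.83.
banana only: max(83/13, 10/4) = 6.385 servings → $2.23.
whole-barley bread only: max(83/40, 10/4) = 2.5 servings → $1.12.
quinoa + banana with both tight: 1.566 servings and 1.326 servings → $2.73.
quinoa + whole-barley bread with both targets exact would need a negative amount; discard.
banana + whole-barley bread with both tight: 0.6296 servings and 1.87 servings → $1.06.
So the least-cost plan costs $1.06.

$1.06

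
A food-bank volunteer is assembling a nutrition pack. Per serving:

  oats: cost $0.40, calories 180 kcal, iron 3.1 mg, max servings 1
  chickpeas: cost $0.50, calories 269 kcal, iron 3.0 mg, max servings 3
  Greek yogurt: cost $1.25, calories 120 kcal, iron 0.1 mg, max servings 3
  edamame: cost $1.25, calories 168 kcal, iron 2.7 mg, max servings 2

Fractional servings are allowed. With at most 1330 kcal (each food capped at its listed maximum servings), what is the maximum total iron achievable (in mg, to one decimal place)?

Iron per kcal: oats 0.01722, edamame 0.01607, chickpeas 0.01115, Greek yogurt 0.0008333.
Take 1 serving of oats: uses 180 kcal, +3.1 mg iron (running total 3.1 mg).
Take 2 servings of edamame: uses 336 kcal, +5.4 mg iron (running total 8.5 mg).
Take 3 servings of chickpeas: uses 807 kcal, +9.0 mg iron (running total 17.5 mg).
Take 0.05833 servings of Greek yogurt: uses 7 kcal, +0.0 mg iron (running total 17.5 mg).
Filling greedily by iron-per-kcal is optimal for one linear limit, giving 17.5 mg.

17.5 mg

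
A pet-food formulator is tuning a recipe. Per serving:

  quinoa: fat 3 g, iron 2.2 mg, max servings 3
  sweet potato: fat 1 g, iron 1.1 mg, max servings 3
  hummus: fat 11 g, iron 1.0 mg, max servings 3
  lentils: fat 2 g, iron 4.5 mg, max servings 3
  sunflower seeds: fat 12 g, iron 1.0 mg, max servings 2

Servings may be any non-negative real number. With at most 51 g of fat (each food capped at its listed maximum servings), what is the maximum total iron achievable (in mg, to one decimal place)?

26.4 mg

Iron per g fat: lentils 2.25, sweet potato 1.1, quinoa 0.7333, hummus 0.09091, sunflower seeds 0.08333.
Take 3 servings of lentils: uses 6 g fat, +13.5 mg iron (running total 13.5 mg).
Take 3 servings of sweet potato: uses 3 g fat, +3.3 mg iron (running total 16.8 mg).
Take 3 servings of quinoa: uses 9 g fat, +6.6 mg iron (running total 23.4 mg).
Take 3 servings of hummus: uses 33 g fat, +3.0 mg iron (running total 26.4 mg).
Filling greedily by iron-per-g fat is optimal for one linear limit, giving 26.4 mg.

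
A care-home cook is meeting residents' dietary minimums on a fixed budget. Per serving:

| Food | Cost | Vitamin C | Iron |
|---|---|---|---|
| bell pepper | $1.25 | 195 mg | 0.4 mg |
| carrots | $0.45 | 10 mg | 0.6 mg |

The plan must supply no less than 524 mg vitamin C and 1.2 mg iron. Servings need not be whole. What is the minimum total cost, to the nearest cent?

$3.44

An LP optimum is at a vertex; with two nutrient constraints at most two foods are used. Check each candidate.
bell pepper only: max(524/195, 1.2/0.4) = 3 servings → $3.75.
carrots only: max(524/10, 1.2/0.6) = 52.4 servings → $23.58.
bell pepper + carrots with both tight: 2.676 servings and 0.2159 servings → $3.44.
So the least-cost plan costs $3.44.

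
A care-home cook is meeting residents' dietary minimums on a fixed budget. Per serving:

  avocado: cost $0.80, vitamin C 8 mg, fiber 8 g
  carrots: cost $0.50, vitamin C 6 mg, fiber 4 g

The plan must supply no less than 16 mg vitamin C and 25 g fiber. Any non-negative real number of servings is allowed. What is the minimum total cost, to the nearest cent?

Compare the cost at each extreme point of the feasible region.
avocado only: max(16/8, 25/8) = 3.125 servings → $2.50.
carrots only: max(16/6, 25/4) = 6.25 servings → $3.12.
avocado + carrots with both targets exact would need a negative amount; discard.
So the least-cost plan costs $2.50.

$2.50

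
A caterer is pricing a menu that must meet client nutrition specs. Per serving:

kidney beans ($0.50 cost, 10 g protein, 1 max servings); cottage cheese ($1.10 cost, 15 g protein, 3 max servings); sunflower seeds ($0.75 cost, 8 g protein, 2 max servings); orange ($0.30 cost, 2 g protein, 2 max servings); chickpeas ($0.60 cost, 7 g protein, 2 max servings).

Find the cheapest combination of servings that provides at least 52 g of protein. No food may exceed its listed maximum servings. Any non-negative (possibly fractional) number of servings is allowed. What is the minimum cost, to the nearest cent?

Cost per g of protein: kidney beans $0.0500, cottage cheese $0.0733, chickpeas $0.0857, sunflower seeds $0.0938, orange $0.1500.
Take 1 serving of kidney beans: +10.0 g protein for $0.50 (total $0.50, still need 42.0 g).
Take 2.8 servings of cottage cheese: +42.0 g protein for $3.08 (total $3.58, still need 0.0 g).
Greedy by cheapest-per-g is optimal for a single linear constraint, so the minimum cost is $3.58.

$3.58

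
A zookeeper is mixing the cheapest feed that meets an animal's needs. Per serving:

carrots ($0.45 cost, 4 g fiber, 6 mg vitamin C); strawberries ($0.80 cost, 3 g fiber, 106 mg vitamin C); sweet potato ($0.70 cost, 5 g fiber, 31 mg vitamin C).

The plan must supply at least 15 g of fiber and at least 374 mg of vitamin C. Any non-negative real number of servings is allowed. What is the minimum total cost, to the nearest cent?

$3.29

This is a tiny linear program; its minimum lies at a vertex of the feasible set. List the vertices and price them.
carrots only: max(15/4, 374/6) = 62.33 servings → $28.05.
strawberries only: max(15/3, 374/106) = 5 servings → $4.00.
sweet potato only: max(15/5, 374/31) = 12.06 servings → $8.45.
carrots + strawberries with both tight: 1.153 servings and 3.463 servings → $3.29.
carrots + sweet potato: intersection lies outside the first quadrant.
strawberries + sweet potato with both tight: 3.215 servings and 1.071 servings → $3.32.
Cheapest feasible corner: $3.29.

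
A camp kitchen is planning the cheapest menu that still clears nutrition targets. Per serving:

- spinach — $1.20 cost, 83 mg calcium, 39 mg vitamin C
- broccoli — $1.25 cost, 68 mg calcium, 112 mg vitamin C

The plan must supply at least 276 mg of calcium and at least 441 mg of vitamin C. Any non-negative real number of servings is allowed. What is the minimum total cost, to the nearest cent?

The cheapest plan sits at a corner of the feasible region — with two constraints it uses at most two foods.
spinach only: max(276/83, 441/39) = 11.31 servings → $13.57.
broccoli only: max(276/68, 441/112) = 4.059 servings → $5.07.
spinach + broccoli with both tight: 0.1391 servings and 3.889 servings → $5.03.
So the least-cost plan costs $5.03.

$5.03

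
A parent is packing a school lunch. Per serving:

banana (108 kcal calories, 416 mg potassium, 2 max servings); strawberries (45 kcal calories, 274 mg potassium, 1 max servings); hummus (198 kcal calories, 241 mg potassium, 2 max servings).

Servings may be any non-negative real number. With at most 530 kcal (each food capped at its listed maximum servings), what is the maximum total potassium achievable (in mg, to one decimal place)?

Potassium per kcal: strawberries 6.089, banana 3.852, hummus 1.217.
Take 1 serving of strawberries: uses 45 kcal, +274.0 mg potassium (running total 274.0 mg).
Take 2 servings of banana: uses 216 kcal, +832.0 mg potassium (running total 1106.0 mg).
Take 1.359 servings of hummus: uses 269 kcal, +327.4 mg potassium (running total 1433.4 mg).
Filling greedily by potassium-per-kcal is optimal for one linear limit, giving 1433.4 mg.

1433.4 mg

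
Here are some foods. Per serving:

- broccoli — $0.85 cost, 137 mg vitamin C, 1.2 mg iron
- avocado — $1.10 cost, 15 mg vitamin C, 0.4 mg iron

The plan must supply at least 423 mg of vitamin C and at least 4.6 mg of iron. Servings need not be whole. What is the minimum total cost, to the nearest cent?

The cheapest plan sits at a corner of the feasible region — with two constraints it uses at most two foods.
broccoli only: max(423/137, 4.6/1.2) = 3.833 servings → $3.26.
avocado only: max(423/15, 4.6/0.4) = 28.2 servings → $31.02.
broccoli + avocado with both tight: 2.723 servings and 3.332 servings → $5.98.
So the least-cost plan costs $3.26.

$3.26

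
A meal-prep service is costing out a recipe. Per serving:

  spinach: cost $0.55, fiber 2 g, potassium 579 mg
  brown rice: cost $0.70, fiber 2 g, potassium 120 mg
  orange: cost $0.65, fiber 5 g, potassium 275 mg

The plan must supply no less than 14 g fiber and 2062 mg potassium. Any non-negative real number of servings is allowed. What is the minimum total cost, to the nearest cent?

With two linear requirements the optimum uses one or two foods; enumerate the corners.
spinach only: max(14/2, 2062/579) = 7 servings → $3.85.
brown rice only: max(14/2, 2062/120) = 17.18 servings → $12.03.
orange only: max(14/5, 2062/275) = 7.498 servings → $4.87.
spinach + brown rice with both tight: 2.662 servings and 4.338 servings → $4.50.
spinach + orange with both tight: 2.755 servings and 1.698 servings → $2.62.
brown rice + orange: intersection lies outside the first quadrant.
The minimum over all feasible corners is $2.62.

$2.62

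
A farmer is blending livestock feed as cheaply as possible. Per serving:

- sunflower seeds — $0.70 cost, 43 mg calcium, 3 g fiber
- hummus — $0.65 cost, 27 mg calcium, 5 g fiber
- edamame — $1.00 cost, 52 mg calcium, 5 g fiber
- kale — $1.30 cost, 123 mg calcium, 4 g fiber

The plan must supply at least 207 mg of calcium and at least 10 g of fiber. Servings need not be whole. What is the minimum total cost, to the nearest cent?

$2.48

sunflower seeds only: max(207/43, 10/3) = 4.814 servings → $3.37.
hummus only: max(207/27, 10/5) = 7.667 servings → $4.98.
edamame only: max(207/52, 10/5) = 3.981 servings → $3.98.
kale only: max(207/123, 10/4) = 2.5 servings → $3.25.
sunflower seeds + hummus with both targets exact would need a negative amount; discard.
sunflower seeds + edamame with both targets exact would need a negative amount; discard.
sunflower seeds + kale with both tight: 2.041 servings and 0.9695 servings → $2.69.
hummus + edamame: intersection lies outside the first quadrant.
hummus + kale with both tight: 0.7929 servings and 1.509 servings → $2.48.
edamame + kale with both tight: 0.9877 servings and 1.265 servings → $2.63.
Cheapest feasible corner: $2.48.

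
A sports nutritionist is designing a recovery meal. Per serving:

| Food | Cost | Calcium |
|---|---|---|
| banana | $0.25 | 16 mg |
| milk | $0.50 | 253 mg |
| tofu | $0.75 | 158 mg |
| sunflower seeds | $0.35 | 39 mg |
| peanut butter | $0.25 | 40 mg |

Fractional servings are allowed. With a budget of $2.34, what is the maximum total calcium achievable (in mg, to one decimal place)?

Calcium per dollar: milk 506, tofu 210.7, peanut butter 160, sunflower seeds 111.4, banana 64.
With no serving limits, spend the whole cost allowance on milk: $2.34 / $0.50 × 253 mg = 1184.0 mg.

1184.0 mg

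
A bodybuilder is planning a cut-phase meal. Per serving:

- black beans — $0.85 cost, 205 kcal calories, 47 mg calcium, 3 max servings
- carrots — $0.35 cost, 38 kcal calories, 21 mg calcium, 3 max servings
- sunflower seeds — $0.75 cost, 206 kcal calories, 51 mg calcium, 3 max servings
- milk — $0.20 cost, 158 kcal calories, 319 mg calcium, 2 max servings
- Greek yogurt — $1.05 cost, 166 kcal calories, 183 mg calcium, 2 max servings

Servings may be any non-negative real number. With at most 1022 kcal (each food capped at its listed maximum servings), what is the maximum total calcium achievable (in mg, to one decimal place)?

Calcium per kcal: milk 2.019, Greek yogurt 1.102, carrots 0.5526, sunflower seeds 0.2476, black beans 0.2293.
Take 2 servings of milk: uses 316 kcal, +638.0 mg calcium (running total 638.0 mg).
Take 2 servings of Greek yogurt: uses 332 kcal, +366.0 mg calcium (running total 1004.0 mg).
Take 3 servings of carrots: uses 114 kcal, +63.0 mg calcium (running total 1067.0 mg).
Take 1.262 servings of sunflower seeds: uses 260 kcal, +64.4 mg calcium (running total 1131.4 mg).
Filling greedily by calcium-per-kcal is optimal for one linear limit, giving 1131.4 mg.

1131.4 mg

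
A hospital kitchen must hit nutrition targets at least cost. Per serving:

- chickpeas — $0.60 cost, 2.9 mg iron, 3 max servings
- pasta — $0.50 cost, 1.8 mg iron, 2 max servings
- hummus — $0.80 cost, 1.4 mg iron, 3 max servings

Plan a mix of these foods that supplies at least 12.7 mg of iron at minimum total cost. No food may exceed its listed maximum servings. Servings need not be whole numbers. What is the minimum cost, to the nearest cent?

Cost per mg of iron: chickpeas $0.2069, pasta $0.2778, hummus $0.5714.
Take 3 servings of chickpeas: +8.7 mg iron for $1.80 (total $1.80, still need 4.0 mg).
Take 2 servings of pasta: +3.6 mg iron for $1.00 (total $2.80, still need 0.4 mg).
Take 0.2857 servings of hummus: +0.4 mg iron for $0.23 (total $3.03, still need 0.0 mg).
Filling from the cheapest source first is optimal under one linear minimum: $3.03.

$3.03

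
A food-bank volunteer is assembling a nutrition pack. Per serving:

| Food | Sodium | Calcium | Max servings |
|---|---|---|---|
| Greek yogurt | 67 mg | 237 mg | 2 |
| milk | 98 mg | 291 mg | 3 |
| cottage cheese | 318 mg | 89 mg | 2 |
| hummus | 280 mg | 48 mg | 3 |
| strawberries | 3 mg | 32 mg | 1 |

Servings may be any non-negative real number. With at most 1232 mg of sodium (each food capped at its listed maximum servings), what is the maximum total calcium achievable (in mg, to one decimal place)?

1585.3 mg

Calcium per mg sodium: strawberries 10.67, Greek yogurt 3.537, milk 2.969, cottage cheese 0.2799, hummus 0.1714.
Take 1 serving of strawberries: uses 3 mg sodium, +32.0 mg calcium (running total 32.0 mg).
Take 2 servings of Greek yogurt: uses 134 mg sodium, +474.0 mg calcium (running total 506.0 mg).
Take 3 servings of milk: uses 294 mg sodium, +873.0 mg calcium (running total 1379.0 mg).
Take 2 servings of cottage cheese: uses 636 mg sodium, +178.0 mg calcium (running total 1557.0 mg).
Take 0.5893 servings of hummus: uses 165 mg sodium, +28.3 mg calcium (running total 1585.3 mg).
Greedy by best ratio exhausts the sodium allowance optimally: 1585.3 mg.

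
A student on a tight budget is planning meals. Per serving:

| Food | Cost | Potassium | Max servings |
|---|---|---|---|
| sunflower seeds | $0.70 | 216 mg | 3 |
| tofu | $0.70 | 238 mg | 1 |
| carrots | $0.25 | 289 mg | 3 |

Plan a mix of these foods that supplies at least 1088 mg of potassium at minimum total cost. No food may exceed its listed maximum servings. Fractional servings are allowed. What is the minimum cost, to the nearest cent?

$1.40

Cost per mg of potassium: carrots $0.0009, tofu $0.0029, sunflower seeds $0.0032.
Take 3 servings of carrots: +867.0 mg potassium for $0.75 (total $0.75, still need 221.0 mg).
Take 0.9286 servings of tofu: +221.0 mg potassium for $0.65 (total $1.40, still need 0.0 mg).
Greedy by cheapest-per-mg is optimal for a single linear constraint, so the minimum cost is $1.40.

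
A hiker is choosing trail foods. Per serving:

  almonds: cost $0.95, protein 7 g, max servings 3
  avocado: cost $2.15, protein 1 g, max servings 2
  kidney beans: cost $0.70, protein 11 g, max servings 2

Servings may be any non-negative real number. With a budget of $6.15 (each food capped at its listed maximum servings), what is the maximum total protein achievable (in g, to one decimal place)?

Protein per dollar: kidney beans 15.71, almonds 7.368, avocado 0.4651.
Take 2 servings of kidney beans: spends $1.40, +22.0 g protein (running total 22.0 g).
Take 3 servings of almonds: spends $2.85, +21.0 g protein (running total 43.0 g).
Take 0.8837 servings of avocado: spends $1.90, +0.9 g protein (running total 43.9 g).
Filling greedily by protein-per-dollar is optimal for one linear limit, giving 43.9 g.

43.9 g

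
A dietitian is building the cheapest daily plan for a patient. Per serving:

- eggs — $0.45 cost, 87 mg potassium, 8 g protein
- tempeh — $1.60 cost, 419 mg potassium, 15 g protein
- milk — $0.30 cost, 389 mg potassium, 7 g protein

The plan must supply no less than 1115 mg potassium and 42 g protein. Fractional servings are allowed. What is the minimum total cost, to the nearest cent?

An LP optimum is at a vertex; with two nutrient constraints at most two foods are used. Check each candidate.
eggs only: max(1115/87, 42/8) = 12.82 servings → $5.77.
tempeh only: max(1115/419, 42/15) = 2.8 servings → $4.48.
milk only: max(1115/389, 42/7) = 6 servings → $1.80.
eggs + tempeh with both tight: 0.4265 servings and 2.573 servings → $4.31.
eggs + milk with both tight: 3.409 servings and 2.104 servings → $2.17.
tempeh + milk: intersection lies outside the first quadrant.
The minimum over all feasible corners is $1.80.

$1.80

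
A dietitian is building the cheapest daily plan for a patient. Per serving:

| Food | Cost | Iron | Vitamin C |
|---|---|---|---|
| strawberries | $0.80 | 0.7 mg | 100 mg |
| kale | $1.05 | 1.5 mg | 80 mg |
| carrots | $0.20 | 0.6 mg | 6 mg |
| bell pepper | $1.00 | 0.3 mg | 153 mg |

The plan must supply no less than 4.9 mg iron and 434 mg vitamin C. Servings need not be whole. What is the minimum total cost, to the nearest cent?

$3.94

Check every corner: each single food scaled to meet both minima, and each pair solved so both constraints bind.
strawberries only: max(4.9/0.7, 434/100) = 7 servings → $5.60.
kale only: max(4.9/1.5, 434/80) = 5.425 servings → $5.70.
carrots only: max(4.9/0.6, 434/6) = 72.33 servings → $14.47.
bell pepper only: max(4.9/0.3, 434/153) = 16.33 servings → $16.33.
strawberries + kale with both tight: 2.755 servings and 1.981 servings → $4.28.
strawberries + carrots with both tight: 4.14 servings and 3.337 servings → $3.98.
strawberries + bell pepper with both targets exact would need a negative amount; discard.
kale + carrots: intersection lies outside the first quadrant.
kale + bell pepper with both tight: 3.015 servings and 1.26 servings → $4.43.
carrots + bell pepper with both tight: 6.883 servings and 2.567 servings → $3.94.
So the least-cost plan costs $3.94.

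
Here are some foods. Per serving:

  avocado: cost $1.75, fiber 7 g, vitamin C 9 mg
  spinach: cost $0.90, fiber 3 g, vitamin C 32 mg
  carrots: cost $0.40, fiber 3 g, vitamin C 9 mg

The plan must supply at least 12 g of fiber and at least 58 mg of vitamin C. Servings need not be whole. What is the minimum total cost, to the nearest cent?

$2.08

Two binding constraints pin down two serving amounts, so the optimal mix uses at most two foods. The candidates are each food alone (scaled to the tighter of fiber/vitamin C) and each pair with both constraints tight.
avocado only: max(12/7, 58/9) = 6.444 servings → $11.28.
spinach only: max(12/3, 58/32) = 4 servings → $3.60.
carrots only: max(12/3, 58/9) = 6.444 servings → $2.58.
avocado + spinach with both tight: 1.066 servings and 1.513 servings → $3.23.
avocado + carrots: intersection lies outside the first quadrant.
spinach + carrots with both tight: 0.9565 servings and 3.043 servings → $2.08.
The minimum over all feasible corners is $2.08.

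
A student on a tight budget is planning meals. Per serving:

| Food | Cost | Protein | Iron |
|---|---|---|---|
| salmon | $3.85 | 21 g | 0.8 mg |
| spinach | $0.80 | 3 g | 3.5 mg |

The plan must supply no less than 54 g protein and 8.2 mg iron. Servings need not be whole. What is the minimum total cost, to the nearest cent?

With two linear requirements the optimum uses one or two foods; enumerate the corners.
salmon only: max(54/21, 8.2/0.8) = 10.25 servings → $39.46.
spinach only: max(54/3, 8.2/3.5) = 18 servings → $14.40.
salmon + spinach with both tight: 2.312 servings and 1.814 servings → $10.35.
The minimum over all feasible corners is $10.35.

$10.35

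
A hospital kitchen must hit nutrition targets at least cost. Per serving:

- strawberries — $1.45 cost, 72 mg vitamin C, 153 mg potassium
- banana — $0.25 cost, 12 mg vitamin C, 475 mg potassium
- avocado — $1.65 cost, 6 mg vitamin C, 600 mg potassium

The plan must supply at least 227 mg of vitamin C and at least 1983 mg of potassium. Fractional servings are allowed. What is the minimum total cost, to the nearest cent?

For a min-cost LP with two ≥-constraints, a basic feasible solution has at most two positive variables.
strawberries only: max(227/72, 1983/153) = 12.96 servings → $18.79.
banana only: max(227/12, 1983/475) = 18.92 servings → $4.73.
avocado only: max(227/6, 1983/600) = 37.83 servings → $62.42.
strawberries + banana with both tight: 2.596 servings and 3.338 servings → $4.60.
strawberries + avocado with both tight: 2.94 servings and 2.555 servings → $8.48.
banana + avocado with both targets exact would need a negative amount; discard.
Cheapest feasible corner: $4.60.

$4.60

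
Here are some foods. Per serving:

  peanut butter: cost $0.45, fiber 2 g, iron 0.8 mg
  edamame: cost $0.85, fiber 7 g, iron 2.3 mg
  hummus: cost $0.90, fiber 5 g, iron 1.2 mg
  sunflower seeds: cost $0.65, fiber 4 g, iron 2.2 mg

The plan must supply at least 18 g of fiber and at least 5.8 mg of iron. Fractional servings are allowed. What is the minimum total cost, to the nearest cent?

peanut butter only: max(18/2, 5.8/0.8) = 9 servings → $4.05.
edamame only: max(18/7, 5.8/2.3) = 2.571 servings → $2.19.
hummus only: max(18/5, 5.8/1.2) = 4.833 servings → $4.35.
sunflower seeds only: max(18/4, 5.8/2.2) = 4.5 servings → $2.92.
peanut butter + edamame: the both-tight solution has a negative serving — not a feasible corner.
peanut butter + hummus with both tight: 4.625 servings and 1.75 servings → $3.66.
peanut butter + sunflower seeds: intersection lies outside the first quadrant.
edamame + hummus with both tight: 2.387 servings and 0.2581 servings → $2.26.
edamame + sunflower seeds: the both-tight solution has a negative serving — not a feasible corner.
hummus + sunflower seeds with both tight: 2.645 servings and 1.194 servings → $3.16.
Cheapest feasible corner: $2.19.

$2.19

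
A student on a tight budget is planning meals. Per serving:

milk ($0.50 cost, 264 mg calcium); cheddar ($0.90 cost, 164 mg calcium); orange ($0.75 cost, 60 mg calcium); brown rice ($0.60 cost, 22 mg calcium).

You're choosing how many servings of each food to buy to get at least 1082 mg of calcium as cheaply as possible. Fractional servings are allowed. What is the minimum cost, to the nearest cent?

$2.05

Cost per mg of calcium: milk $0.0019, cheddar $0.0055, orange $0.0125, brown rice $0.0273.
With no serving limits, use only milk: 1082 mg / 264 mg = 4.098 servings × $0.50 = $2.05.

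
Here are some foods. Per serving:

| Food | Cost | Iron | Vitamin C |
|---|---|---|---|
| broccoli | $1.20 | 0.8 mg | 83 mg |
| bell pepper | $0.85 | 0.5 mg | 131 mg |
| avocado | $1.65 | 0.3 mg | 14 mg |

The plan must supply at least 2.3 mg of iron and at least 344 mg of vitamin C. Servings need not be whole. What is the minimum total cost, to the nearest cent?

With two linear requirements the optimum uses one or two foods; enumerate the corners.
broccoli only: max(2.3/0.8, 344/83) = 4.145 servings → $4.97.
bell pepper only: max(2.3/0.5, 344/131) = 4.6 servings → $3.91.
avocado only: max(2.3/0.3, 344/14) = 24.57 servings → $40.54.
broccoli + bell pepper with both tight: 2.043 servings and 1.332 servings → $3.58.
broccoli + avocado with both targets exact would need a negative amount; discard.
bell pepper + avocado with both tight: 2.198 servings and 4.003 servings → $8.47.
Cheapest feasible corner: $3.58.

$3.58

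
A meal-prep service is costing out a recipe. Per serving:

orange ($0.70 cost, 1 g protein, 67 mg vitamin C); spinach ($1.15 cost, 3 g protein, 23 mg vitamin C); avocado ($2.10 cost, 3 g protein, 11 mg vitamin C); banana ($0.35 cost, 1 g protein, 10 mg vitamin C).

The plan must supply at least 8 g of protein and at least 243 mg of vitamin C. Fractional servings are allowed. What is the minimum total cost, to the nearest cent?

$3.80

orange only: max(8/1, 243/67) = 8 servings → $5.60.
spinach only: max(8/3, 243/23) = 10.57 servings → $12.15.
avocado only: max(8/3, 243/11) = 22.09 servings → $46.39.
banana only: max(8/1, 243/10) = 24.3 servings → $8.51.
orange + spinach with both tight: 3.062 servings and 1.646 servings → $4.04.
orange + avocado with both tight: 3.374 servings and 1.542 servings → $5.60.
orange + banana with both tight: 2.86 servings and 5.14 servings → $3.80.
spinach + avocado: intersection lies outside the first quadrant.
spinach + banana: intersection lies outside the first quadrant.
avocado + banana: the both-tight solution has a negative serving — not a feasible corner.
Cheapest feasible corner: $3.80.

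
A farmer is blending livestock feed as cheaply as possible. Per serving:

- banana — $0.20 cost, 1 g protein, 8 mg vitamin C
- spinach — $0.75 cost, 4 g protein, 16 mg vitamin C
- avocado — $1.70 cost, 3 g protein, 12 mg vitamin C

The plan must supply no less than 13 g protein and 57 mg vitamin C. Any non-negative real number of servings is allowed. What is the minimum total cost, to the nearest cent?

A basic optimal solution has at most two foods positive. Try each food alone and each pair with both targets met exactly.
banana only: max(13/1, 57/8) = 13 servings → $2.60.
spinach only: max(13/4, 57/16) = 3.562 servings → $2.67.
avocado only: max(13/3, 57/12) = 4.75 servings → $8.07.
banana + spinach with both tight: 1.25 servings and 2.938 servings → $2.45.
banana + avocado with both tight: 1.25 servings and 3.917 servings → $6.91.
spinach + avocado (both tight): parallel constraints — no distinct corner.
Cheapest feasible corner: $2.45.

$2.45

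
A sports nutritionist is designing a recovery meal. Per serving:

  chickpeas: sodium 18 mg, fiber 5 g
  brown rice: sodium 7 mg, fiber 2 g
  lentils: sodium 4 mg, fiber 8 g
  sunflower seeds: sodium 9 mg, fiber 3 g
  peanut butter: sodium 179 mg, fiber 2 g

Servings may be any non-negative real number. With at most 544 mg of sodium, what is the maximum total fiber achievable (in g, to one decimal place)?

1088.0 g

Fiber per mg sodium: lentils 2, sunflower seeds 0.3333, brown rice 0.2857, chickpeas 0.2778, peanut butter 0.01117.
With no serving limits, spend the whole sodium allowance on lentils: 544 mg / 4 mg × 8 g = 1088.0 g.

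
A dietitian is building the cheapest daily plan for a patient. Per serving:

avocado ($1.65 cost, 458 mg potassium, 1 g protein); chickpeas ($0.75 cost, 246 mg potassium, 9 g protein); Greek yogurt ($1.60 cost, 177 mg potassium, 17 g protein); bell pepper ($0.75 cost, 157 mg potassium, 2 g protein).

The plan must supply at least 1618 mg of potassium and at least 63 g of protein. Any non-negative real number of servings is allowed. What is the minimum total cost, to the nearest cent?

$5.25

Compare the cost at each extreme point of the feasible region.
avocado only: max(1618/458, 63/1) = 63 servings → $103.95.
chickpeas only: max(1618/246, 63/9) = 7 servings → $5.25.
Greek yogurt only: max(1618/177, 63/17) = 9.141 servings → $14.63.
bell pepper only: max(1618/157, 63/2) = 31.5 servings → $23.62.
avocado + chickpeas with both targets exact would need a negative amount; discard.
avocado + Greek yogurt with both tight: 2.149 servings and 3.579 servings → $9.27.
avocado + bell pepper with both targets exact would need a negative amount; discard.
chickpeas + Greek yogurt with both tight: 6.317 servings and 0.3615 servings → $5.32.
chickpeas + bell pepper: the both-tight solution has a negative serving — not a feasible corner.
Greek yogurt + bell pepper with both tight: 2.875 servings and 7.065 servings → $9.90.
So the least-cost plan costs $5.25.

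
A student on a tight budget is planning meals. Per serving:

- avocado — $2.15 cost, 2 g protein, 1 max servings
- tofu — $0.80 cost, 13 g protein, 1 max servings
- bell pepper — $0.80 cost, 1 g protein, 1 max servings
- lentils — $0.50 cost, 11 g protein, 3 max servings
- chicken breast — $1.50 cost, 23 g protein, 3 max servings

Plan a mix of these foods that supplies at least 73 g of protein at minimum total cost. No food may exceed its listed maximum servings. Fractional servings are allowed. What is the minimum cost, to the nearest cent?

Cost per g of protein: lentils $0.0455, tofu $0.0615, chicken breast $0.0652, bell pepper $0.8000, avocado $1.0750.
Take 3 servings of lentils: +33.0 g protein for $1.50 (total $1.50, still need 40.0 g).
Take 1 serving of tofu: +13.0 g protein for $0.80 (total $2.30, still need 27.0 g).
Take 1.174 servings of chicken breast: +27.0 g protein for $1.76 (total $4.06, still need 0.0 g).
Greedy by cheapest-per-g is optimal for a single linear constraint, so the minimum cost is $4.06.

$4.06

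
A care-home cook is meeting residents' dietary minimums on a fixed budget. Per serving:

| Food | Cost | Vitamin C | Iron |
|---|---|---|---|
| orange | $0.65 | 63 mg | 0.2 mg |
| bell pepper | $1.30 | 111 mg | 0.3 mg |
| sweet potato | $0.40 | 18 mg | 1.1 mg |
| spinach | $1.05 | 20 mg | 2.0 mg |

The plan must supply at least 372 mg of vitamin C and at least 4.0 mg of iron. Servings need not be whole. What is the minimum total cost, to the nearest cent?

$4.42

For a min-cost LP with two ≥-constraints, a basic feasible solution has at most two positive variables.
orange only: max(372/63, 4.0/0.2) = 20 servings → $13.00.
bell pepper only: max(372/111, 4.0/0.3) = 13.33 servings → $17.33.
sweet potato only: max(372/18, 4.0/1.1) = 20.67 servings → $8.27.
spinach only: max(372/20, 4.0/2.0) = 18.6 servings → $19.53.
orange + bell pepper with both targets exact would need a negative amount; discard.
orange + sweet potato with both tight: 5.132 servings and 2.703 servings → $4.42.
orange + spinach with both tight: 5.443 servings and 1.456 servings → $5.07.
bell pepper + sweet potato with both tight: 2.889 servings and 2.848 servings → $4.90.
bell pepper + spinach with both tight: 3.074 servings and 1.539 servings → $5.61.
sweet potato + spinach with both targets exact would need a negative amount; discard.
The minimum over all feasible corners is $4.42.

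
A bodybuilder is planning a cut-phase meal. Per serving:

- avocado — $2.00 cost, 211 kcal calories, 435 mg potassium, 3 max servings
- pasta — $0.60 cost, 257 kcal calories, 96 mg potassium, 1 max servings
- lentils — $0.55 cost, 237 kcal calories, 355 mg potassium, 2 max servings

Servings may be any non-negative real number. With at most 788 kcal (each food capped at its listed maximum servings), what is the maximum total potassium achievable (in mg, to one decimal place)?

Potassium per kcal: avocado 2.062, lentils 1.498, pasta 0.3735.
Take 3 servings of avocado: uses 633 kcal, +1305.0 mg potassium (running total 1305.0 mg).
Take 0.654 servings of lentils: uses 155 kcal, +232.2 mg potassium (running total 1537.2 mg).
Filling greedily by potassium-per-kcal is optimal for one linear limit, giving 1537.2 mg.

1537.2 mg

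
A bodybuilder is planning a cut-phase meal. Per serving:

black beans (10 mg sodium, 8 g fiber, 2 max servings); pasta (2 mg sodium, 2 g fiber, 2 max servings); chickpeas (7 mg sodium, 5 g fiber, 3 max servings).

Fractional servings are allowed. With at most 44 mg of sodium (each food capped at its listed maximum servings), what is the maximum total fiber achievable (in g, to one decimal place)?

34.3 g

Fiber per mg sodium: pasta 1, black beans 0.8, chickpeas 0.7143.
Take 2 servings of pasta: uses 4 mg sodium, +4.0 g fiber (running total 4.0 g).
Take 2 servings of black beans: uses 20 mg sodium, +16.0 g fiber (running total 20.0 g).
Take 2.857 servings of chickpeas: uses 20 mg sodium, +14.3 g fiber (running total 34.3 g).
Greedy by best ratio exhausts the sodium allowance optimally: 34.3 g.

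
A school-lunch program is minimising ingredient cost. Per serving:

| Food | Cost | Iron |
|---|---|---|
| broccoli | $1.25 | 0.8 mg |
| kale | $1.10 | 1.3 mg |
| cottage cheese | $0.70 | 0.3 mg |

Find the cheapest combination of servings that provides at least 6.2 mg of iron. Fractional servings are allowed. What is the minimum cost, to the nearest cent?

$5.25

Cost per mg of iron: kale $0.8462, broccoli $1.5625, cottage cheese $2.3333.
With no serving limits, use only kale: 6.2 mg / 1.3 mg = 4.769 servings × $1.10 = $5.25.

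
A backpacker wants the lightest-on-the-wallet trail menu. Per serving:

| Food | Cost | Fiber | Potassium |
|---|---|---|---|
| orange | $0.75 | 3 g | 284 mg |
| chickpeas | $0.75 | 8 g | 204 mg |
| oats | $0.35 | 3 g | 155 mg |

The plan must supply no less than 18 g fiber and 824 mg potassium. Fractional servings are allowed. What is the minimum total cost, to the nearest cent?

For a min-cost LP with two ≥-constraints, a basic feasible solution has at most two positive variables.
orange only: max(18/3, 824/284) = 6 servings → $4.50.
chickpeas only: max(18/8, 824/204) = 4.039 servings → $3.03.
oats only: max(18/3, 824/155) = 6 servings → $2.10.
orange + chickpeas with both tight: 1.759 servings and 1.59 servings → $2.51.
orange + oats with both targets exact would need a negative amount; discard.
chickpeas + oats with both tight: 0.5064 servings and 4.65 servings → $2.01.
The minimum over all feasible corners is $2.01.

$2.01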